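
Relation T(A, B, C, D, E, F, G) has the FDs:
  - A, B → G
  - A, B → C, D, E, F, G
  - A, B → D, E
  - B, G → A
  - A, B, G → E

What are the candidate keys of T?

No FD produces {B}, so it must be in every candidate key.
{A, B}⁺ = {A, B, C, D, E, F, G} — all of the relation — so {A, B} is a candidate key.
{B, G}⁺ = {A, B, C, D, E, F, G} — all of the relation — so {B, G} is a candidate key.
These are minimal and exhaustive — every other superkey contains one of them.

{A, B}, {B, G}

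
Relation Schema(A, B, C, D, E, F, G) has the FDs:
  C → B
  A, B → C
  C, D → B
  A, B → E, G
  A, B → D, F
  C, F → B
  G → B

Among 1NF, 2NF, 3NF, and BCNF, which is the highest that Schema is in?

Candidate keys: {A, B}, {A, C}, {A, G}. Prime attributes: {A, B, C, G}.
C → B: {C}⁺ = {B, C}, which is not all of the attributes, so the left side is not a superkey — BCNF is violated.
But every attribute on its right side ({B}) is prime, and the same holds for every other non-superkey FD, so 3NF still holds.

3NF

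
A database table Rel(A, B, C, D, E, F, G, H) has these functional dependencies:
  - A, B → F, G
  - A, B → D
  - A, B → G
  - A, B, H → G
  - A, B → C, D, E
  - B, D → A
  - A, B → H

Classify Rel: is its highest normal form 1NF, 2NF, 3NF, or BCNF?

BCNF

Candidate keys: {A, B}, {B, D}. Prime attributes: {A, B, D}.
Every FD has a superkey on the left, so the relation is in BCNF.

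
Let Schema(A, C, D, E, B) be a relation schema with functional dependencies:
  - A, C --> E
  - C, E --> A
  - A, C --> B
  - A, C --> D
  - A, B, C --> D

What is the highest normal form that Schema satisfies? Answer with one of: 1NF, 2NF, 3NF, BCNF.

BCNF

Candidate keys: {A, C}, {C, E}. Prime attributes: {A, C, E}.
Each dependency's left side is a superkey — BCNF holds.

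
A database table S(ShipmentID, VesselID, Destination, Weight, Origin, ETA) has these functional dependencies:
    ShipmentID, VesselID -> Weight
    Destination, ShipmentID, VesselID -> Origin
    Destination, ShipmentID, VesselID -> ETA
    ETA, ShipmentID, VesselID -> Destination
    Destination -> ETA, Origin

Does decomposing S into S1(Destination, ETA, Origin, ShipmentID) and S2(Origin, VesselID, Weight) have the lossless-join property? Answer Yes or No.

The shared attributes are {Origin} and {Origin}⁺ = {Origin}.
The closure covers neither S1 nor S2 entirely; the join is not lossless.

No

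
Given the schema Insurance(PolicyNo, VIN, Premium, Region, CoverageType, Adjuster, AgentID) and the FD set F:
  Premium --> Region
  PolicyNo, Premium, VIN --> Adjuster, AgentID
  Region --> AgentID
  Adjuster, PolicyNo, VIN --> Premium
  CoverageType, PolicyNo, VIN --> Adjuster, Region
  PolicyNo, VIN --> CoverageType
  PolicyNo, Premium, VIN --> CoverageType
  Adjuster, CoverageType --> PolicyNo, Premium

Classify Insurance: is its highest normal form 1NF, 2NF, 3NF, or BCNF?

1NF

Candidate keys: {Adjuster, CoverageType, VIN}, {PolicyNo, VIN}. Prime attributes: {Adjuster, CoverageType, PolicyNo, VIN}.
For Premium --> Region we have {Premium}⁺ = {AgentID, Premium, Region}; {Premium} is not a superkey, so BCNF fails.
Premium --> Region has non-prime {Region} on the right and a non-superkey on the left, so 3NF fails.
Since {Adjuster, CoverageType} ⊂ {Adjuster, CoverageType, VIN} and {Adjuster, CoverageType}⁺ ⊇ {AgentID, Premium, Region} with {AgentID, Premium, Region} non-prime, there is a partial dependency; 2NF fails.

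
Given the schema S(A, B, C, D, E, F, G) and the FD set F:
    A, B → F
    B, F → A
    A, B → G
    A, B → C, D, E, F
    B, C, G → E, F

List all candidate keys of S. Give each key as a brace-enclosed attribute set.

No FD produces {B}, so it must be in every candidate key.
Closure of {A, B} is {A, B, C, D, E, F, G}, the whole schema; {A, B} is a candidate key.
Closure of {B, F} is {A, B, C, D, E, F, G}, the whole schema; {B, F} is a candidate key.
Closure of {B, C, G} is {A, B, C, D, E, F, G}, the whole schema; {B, C, G} is a candidate key.
No proper subset of any of these is a key, and no other minimal superkey exists.

{A, B}, {B, C, G}, {B, F}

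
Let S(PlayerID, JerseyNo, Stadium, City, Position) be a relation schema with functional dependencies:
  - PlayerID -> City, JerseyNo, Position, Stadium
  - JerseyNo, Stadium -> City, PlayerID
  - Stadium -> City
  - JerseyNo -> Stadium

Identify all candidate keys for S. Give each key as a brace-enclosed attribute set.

{JerseyNo}, {PlayerID}

{JerseyNo}⁺ = {City, JerseyNo, PlayerID, Position, Stadium} — all of the relation — so {JerseyNo} is a candidate key.
{PlayerID}⁺ = {City, JerseyNo, PlayerID, Position, Stadium} — all of the relation — so {PlayerID} is a candidate key.
Any other superkey properly contains one of these, so there are no further candidate keys.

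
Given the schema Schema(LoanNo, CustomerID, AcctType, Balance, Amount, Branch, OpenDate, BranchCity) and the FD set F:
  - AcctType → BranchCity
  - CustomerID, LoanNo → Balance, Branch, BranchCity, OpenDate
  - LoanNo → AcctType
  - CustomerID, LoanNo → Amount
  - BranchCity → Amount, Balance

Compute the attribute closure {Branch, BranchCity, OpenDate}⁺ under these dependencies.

{Amount, Balance, Branch, BranchCity, OpenDate}

Start with {Branch, BranchCity, OpenDate}.
BranchCity → Amount, Balance applies; add {Amount, Balance} → now {Amount, Balance, Branch, BranchCity, OpenDate}.
No further FD applies.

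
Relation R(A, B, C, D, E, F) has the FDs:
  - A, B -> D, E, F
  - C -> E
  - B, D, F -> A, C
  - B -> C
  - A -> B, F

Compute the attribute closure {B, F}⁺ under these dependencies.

Start with {B, F}.
B -> C applies; add {C} → now {B, C, F}.
C -> E applies; add {E} → now {B, C, E, F}.
No further FD applies.

{B, C, E, F}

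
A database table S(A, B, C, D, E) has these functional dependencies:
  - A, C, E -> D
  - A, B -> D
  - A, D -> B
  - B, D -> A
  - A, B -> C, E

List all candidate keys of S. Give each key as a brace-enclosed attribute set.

{A, B}⁺ = {A, B, C, D, E} — all of the relation — so {A, B} is a candidate key.
{A, D}⁺ = {A, B, C, D, E} — all of the relation — so {A, D} is a candidate key.
{B, D}⁺ = {A, B, C, D, E} — all of the relation — so {B, D} is a candidate key.
{A, C, E}⁺ = {A, B, C, D, E} — all of the relation — so {A, C, E} is a candidate key.
These are minimal and exhaustive — every other superkey contains one of them.

{A, B}, {A, C, E}, {A, D}, {B, D}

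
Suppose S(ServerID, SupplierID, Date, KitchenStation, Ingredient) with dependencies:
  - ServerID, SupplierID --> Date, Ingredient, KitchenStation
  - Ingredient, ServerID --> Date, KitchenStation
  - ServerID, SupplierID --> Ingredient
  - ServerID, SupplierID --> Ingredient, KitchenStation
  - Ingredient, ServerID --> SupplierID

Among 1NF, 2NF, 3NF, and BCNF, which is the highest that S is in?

Candidate keys: {Ingredient, ServerID}, {ServerID, SupplierID}. Prime attributes: {Ingredient, ServerID, SupplierID}.
Every FD has a superkey on the left, so the relation is in BCNF.

BCNF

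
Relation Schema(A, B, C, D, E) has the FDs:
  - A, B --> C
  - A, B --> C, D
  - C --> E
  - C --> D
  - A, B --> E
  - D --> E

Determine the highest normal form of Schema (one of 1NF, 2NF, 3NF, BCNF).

2NF

Candidate key: {A, B}. Prime attributes: {A, B}.
C --> E: {C}⁺ = {C, D, E}, which is not all of the attributes, so the left side is not a superkey — BCNF is violated.
C --> E has non-prime {E} on the right and a non-superkey on the left, so 3NF fails.
No proper subset of a key has a non-prime attribute in its closure, so there is no partial dependency; 2NF holds.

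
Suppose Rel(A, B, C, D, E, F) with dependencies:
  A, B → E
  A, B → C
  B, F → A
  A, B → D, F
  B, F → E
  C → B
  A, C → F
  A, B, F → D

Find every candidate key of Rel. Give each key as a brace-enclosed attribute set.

{A, B}⁺ = {A, B, C, D, E, F}, which is every attribute, so {A, B} is a candidate key.
{A, C}⁺ = {A, B, C, D, E, F}, which is every attribute, so {A, C} is a candidate key.
{B, F}⁺ = {A, B, C, D, E, F}, which is every attribute, so {B, F} is a candidate key.
{C, F}⁺ = {A, B, C, D, E, F}, which is every attribute, so {C, F} is a candidate key.
No proper subset of any of these is a key, and no other minimal superkey exists.

{A, B}, {A, C}, {B, F}, {C, F}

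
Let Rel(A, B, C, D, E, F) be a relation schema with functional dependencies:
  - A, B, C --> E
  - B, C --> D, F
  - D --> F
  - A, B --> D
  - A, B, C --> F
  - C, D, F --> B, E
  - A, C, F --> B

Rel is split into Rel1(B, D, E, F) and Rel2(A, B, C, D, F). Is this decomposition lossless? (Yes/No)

No

The shared attributes are {B, D, F} and {B, D, F}⁺ = {B, D, F}.
Rel1 ⊄ {B, D, F} and Rel2 ⊄ {B, D, F}, so the split is lossy.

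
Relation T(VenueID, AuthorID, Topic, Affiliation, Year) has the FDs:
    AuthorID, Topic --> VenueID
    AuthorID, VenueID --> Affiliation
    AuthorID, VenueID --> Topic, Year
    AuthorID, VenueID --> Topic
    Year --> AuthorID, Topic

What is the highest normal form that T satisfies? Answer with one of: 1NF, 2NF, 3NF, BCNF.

BCNF

Candidate keys: {AuthorID, Topic}, {AuthorID, VenueID}, {Year}. Prime attributes: {AuthorID, Topic, VenueID, Year}.
Every FD has a superkey on the left, so the relation is in BCNF.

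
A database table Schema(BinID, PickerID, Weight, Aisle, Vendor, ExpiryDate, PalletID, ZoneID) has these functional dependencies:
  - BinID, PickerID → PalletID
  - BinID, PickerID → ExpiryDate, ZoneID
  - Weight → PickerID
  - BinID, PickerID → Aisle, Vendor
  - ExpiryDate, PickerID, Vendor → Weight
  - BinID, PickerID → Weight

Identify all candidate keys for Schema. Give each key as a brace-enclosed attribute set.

Attributes never on any right-hand side: {BinID} — every candidate key must contain it.
{BinID, PickerID} is a candidate key since {BinID, PickerID}⁺ = {Aisle, BinID, ExpiryDate, PalletID, PickerID, Vendor, Weight, ZoneID} covers every attribute.
{BinID, Weight} is a candidate key since {BinID, Weight}⁺ = {Aisle, BinID, ExpiryDate, PalletID, PickerID, Vendor, Weight, ZoneID} covers every attribute.
These are minimal and exhaustive — every other superkey contains one of them.

{BinID, PickerID}, {BinID, Weight}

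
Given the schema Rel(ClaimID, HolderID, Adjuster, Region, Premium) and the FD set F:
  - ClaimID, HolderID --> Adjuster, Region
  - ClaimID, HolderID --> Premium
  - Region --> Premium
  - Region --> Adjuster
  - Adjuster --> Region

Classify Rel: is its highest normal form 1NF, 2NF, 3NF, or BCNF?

Candidate key: {ClaimID, HolderID}. Prime attributes: {ClaimID, HolderID}.
Region --> Premium: {Region}⁺ = {Adjuster, Premium, Region}, which is not all of the attributes, so the left side is not a superkey — BCNF is violated.
Region --> Premium determines the non-prime attribute {Premium} from a non-superkey — 3NF is violated.
Checking every proper subset of each key, none determines a non-prime attribute — 2NF is satisfied.

2NF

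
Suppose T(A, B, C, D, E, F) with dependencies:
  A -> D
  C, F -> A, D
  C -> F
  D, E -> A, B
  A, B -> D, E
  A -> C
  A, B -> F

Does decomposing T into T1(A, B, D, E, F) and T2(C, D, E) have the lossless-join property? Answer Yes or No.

Yes

T1 ∩ T2 = {D, E}; its closure under F is {A, B, C, D, E, F}.
This includes all of T1, so the common attributes are a superkey of T1 — the join is lossless.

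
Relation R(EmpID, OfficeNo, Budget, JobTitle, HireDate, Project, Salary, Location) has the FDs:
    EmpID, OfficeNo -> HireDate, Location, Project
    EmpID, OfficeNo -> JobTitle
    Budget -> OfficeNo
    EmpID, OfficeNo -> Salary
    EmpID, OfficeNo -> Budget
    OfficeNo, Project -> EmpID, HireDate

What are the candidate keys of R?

{Budget, EmpID}, {Budget, Project}, {EmpID, OfficeNo}, {OfficeNo, Project}

{Budget, EmpID}⁺ = {Budget, EmpID, HireDate, JobTitle, Location, OfficeNo, Project, Salary} — all of the relation — so {Budget, EmpID} is a candidate key.
{Budget, Project}⁺ = {Budget, EmpID, HireDate, JobTitle, Location, OfficeNo, Project, Salary} — all of the relation — so {Budget, Project} is a candidate key.
{EmpID, OfficeNo}⁺ = {Budget, EmpID, HireDate, JobTitle, Location, OfficeNo, Project, Salary} — all of the relation — so {EmpID, OfficeNo} is a candidate key.
{OfficeNo, Project}⁺ = {Budget, EmpID, HireDate, JobTitle, Location, OfficeNo, Project, Salary} — all of the relation — so {OfficeNo, Project} is a candidate key.
Any other superkey properly contains one of these, so there are no further candidate keys.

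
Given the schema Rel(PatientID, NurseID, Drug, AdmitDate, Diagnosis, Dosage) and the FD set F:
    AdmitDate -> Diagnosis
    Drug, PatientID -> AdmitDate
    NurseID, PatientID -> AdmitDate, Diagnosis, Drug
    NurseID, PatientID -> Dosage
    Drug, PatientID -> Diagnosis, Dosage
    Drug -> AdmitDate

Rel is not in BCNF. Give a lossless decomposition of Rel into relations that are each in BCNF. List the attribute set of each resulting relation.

Candidate key of the original relation: {NurseID, PatientID}.
Within {AdmitDate, Diagnosis, Dosage, Drug, NurseID, PatientID}: {AdmitDate}⁺ ∩ {AdmitDate, Diagnosis, Dosage, Drug, NurseID, PatientID} = {AdmitDate, Diagnosis}, not the whole set, so AdmitDate -> Diagnosis violates BCNF; decompose into {AdmitDate, Diagnosis} and {AdmitDate, Dosage, Drug, NurseID, PatientID}.
{AdmitDate, Diagnosis} is in BCNF.
Within {AdmitDate, Dosage, Drug, NurseID, PatientID}: {Drug, PatientID}⁺ ∩ {AdmitDate, Dosage, Drug, NurseID, PatientID} = {AdmitDate, Dosage, Drug, PatientID}, not the whole set, so Drug, PatientID -> AdmitDate, Dosage violates BCNF; decompose into {AdmitDate, Dosage, Drug, PatientID} and {Drug, NurseID, PatientID}.
Within {AdmitDate, Dosage, Drug, PatientID}: {Drug}⁺ ∩ {AdmitDate, Dosage, Drug, PatientID} = {AdmitDate, Drug}, not the whole set, so Drug -> AdmitDate violates BCNF; decompose into {AdmitDate, Drug} and {Dosage, Drug, PatientID}.
{AdmitDate, Drug} is in BCNF.
{Dosage, Drug, PatientID} is in BCNF.
{Drug, NurseID, PatientID} is in BCNF.

{AdmitDate, Diagnosis}; {AdmitDate, Drug}; {Dosage, Drug, PatientID}; {Drug, NurseID, PatientID}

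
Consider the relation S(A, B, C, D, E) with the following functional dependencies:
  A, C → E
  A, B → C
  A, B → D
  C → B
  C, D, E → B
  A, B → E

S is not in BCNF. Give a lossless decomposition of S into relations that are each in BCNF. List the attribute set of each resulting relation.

{A, C, D, E}; {B, C}

Candidate keys of the original relation: {A, B}, {A, C}.
{A, B, C, D, E}: {C} determines {B, C} here but is not a superkey — split on C → B, giving {B, C} and {A, C, D, E}.
{B, C}: every determinant is a superkey — BCNF.
{A, C, D, E}: every determinant is a superkey — BCNF.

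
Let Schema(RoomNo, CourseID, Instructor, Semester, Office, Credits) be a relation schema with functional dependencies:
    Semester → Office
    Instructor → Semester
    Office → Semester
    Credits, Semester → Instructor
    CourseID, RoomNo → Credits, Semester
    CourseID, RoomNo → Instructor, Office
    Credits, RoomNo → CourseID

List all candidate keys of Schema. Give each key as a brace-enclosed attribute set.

{CourseID, RoomNo}, {Credits, RoomNo}

{RoomNo} never appears on the right of any FD, so every key must include it.
{CourseID, RoomNo}⁺ = {CourseID, Credits, Instructor, Office, RoomNo, Semester}, which is every attribute, so {CourseID, RoomNo} is a candidate key.
{Credits, RoomNo}⁺ = {CourseID, Credits, Instructor, Office, RoomNo, Semester}, which is every attribute, so {Credits, RoomNo} is a candidate key.
These are minimal and exhaustive — every other superkey contains one of them.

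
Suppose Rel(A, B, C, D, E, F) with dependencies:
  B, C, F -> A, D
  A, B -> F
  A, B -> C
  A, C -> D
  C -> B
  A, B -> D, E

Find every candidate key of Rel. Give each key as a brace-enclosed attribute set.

{A, B}⁺ = {A, B, C, D, E, F}, which is every attribute, so {A, B} is a candidate key.
{A, C}⁺ = {A, B, C, D, E, F}, which is every attribute, so {A, C} is a candidate key.
{C, F}⁺ = {A, B, C, D, E, F}, which is every attribute, so {C, F} is a candidate key.
Any other superkey properly contains one of these, so there are no further candidate keys.

{A, B}, {A, C}, {C, F}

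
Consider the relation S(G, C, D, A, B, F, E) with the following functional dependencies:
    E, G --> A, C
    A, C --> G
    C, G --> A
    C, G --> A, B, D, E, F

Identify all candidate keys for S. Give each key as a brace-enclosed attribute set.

{A, C}⁺ = {A, B, C, D, E, F, G} — all of the relation — so {A, C} is a candidate key.
{C, G}⁺ = {A, B, C, D, E, F, G} — all of the relation — so {C, G} is a candidate key.
{E, G}⁺ = {A, B, C, D, E, F, G} — all of the relation — so {E, G} is a candidate key.
These are minimal and exhaustive — every other superkey contains one of them.

{A, C}, {C, G}, {E, G}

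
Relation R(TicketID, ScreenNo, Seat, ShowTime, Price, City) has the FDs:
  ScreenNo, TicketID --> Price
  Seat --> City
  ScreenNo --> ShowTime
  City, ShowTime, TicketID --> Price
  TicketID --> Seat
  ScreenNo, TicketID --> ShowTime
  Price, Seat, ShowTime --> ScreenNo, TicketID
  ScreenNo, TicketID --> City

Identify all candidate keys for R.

Closure of {ScreenNo, TicketID} is {City, Price, ScreenNo, Seat, ShowTime, TicketID}, the whole schema; {ScreenNo, TicketID} is a candidate key.
Closure of {ShowTime, TicketID} is {City, Price, ScreenNo, Seat, ShowTime, TicketID}, the whole schema; {ShowTime, TicketID} is a candidate key.
Closure of {Price, ScreenNo, Seat} is {City, Price, ScreenNo, Seat, ShowTime, TicketID}, the whole schema; {Price, ScreenNo, Seat} is a candidate key.
Closure of {Price, Seat, ShowTime} is {City, Price, ScreenNo, Seat, ShowTime, TicketID}, the whole schema; {Price, Seat, ShowTime} is a candidate key.
Any other superkey properly contains one of these, so there are no further candidate keys.

{Price, ScreenNo, Seat}, {Price, Seat, ShowTime}, {ScreenNo, TicketID}, {ShowTime, TicketID}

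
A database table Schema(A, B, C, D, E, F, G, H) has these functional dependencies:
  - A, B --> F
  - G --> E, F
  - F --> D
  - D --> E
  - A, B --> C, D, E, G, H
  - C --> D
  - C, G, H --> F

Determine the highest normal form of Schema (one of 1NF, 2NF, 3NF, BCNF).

Candidate key: {A, B}. Prime attributes: {A, B}.
G --> E, F: {G}⁺ = {D, E, F, G}, which is not all of the attributes, so the left side is not a superkey — BCNF is violated.
G --> E, F determines the non-prime attributes {E, F} from a non-superkey — 3NF is violated.
No proper subset of a key has a non-prime attribute in its closure, so there is no partial dependency; 2NF holds.

2NF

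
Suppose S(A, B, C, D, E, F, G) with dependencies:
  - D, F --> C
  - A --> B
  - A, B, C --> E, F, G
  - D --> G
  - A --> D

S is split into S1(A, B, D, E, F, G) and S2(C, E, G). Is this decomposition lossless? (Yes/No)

The shared attributes are {E, G} and {E, G}⁺ = {E, G}.
S1 ⊄ {E, G} and S2 ⊄ {E, G}, so the split is lossy.

No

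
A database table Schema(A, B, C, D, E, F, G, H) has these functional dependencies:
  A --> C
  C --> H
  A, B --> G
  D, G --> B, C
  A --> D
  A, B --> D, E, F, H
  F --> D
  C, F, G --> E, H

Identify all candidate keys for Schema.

{A, B}, {A, G}

No FD produces {A}, so it must be in every candidate key.
{A, B}⁺ = {A, B, C, D, E, F, G, H} — all of the relation — so {A, B} is a candidate key.
{A, G}⁺ = {A, B, C, D, E, F, G, H} — all of the relation — so {A, G} is a candidate key.
No proper subset of any of these is a key, and no other minimal superkey exists.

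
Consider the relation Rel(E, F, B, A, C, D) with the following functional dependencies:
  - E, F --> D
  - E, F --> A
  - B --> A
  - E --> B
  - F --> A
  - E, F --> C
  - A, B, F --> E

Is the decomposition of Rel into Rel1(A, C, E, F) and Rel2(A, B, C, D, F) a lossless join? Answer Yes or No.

No

The shared attributes are {A, C, F} and {A, C, F}⁺ = {A, C, F}.
The closure covers neither Rel1 nor Rel2 entirely; the join is not lossless.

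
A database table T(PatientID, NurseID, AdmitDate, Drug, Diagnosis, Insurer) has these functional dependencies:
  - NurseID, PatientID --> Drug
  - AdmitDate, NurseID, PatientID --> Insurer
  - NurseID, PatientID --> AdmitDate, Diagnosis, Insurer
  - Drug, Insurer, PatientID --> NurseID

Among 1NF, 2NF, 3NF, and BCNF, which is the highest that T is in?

Candidate keys: {Drug, Insurer, PatientID}, {NurseID, PatientID}. Prime attributes: {Drug, Insurer, NurseID, PatientID}.
Every FD has a superkey on the left, so the relation is in BCNF.

BCNF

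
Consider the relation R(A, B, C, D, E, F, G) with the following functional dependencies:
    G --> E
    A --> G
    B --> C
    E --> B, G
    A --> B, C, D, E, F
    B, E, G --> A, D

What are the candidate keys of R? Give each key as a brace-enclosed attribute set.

{A}, {E}, {G}

{A}⁺ = {A, B, C, D, E, F, G}, which is every attribute, so {A} is a candidate key.
{E}⁺ = {A, B, C, D, E, F, G}, which is every attribute, so {E} is a candidate key.
{G}⁺ = {A, B, C, D, E, F, G}, which is every attribute, so {G} is a candidate key.
Any other superkey properly contains one of these, so there are no further candidate keys.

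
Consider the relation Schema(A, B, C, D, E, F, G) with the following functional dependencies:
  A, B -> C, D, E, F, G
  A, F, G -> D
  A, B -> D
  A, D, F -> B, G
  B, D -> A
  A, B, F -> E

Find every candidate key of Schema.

{A, B}, {A, D, F}, {A, F, G}, {B, D}

{A, B}⁺ = {A, B, C, D, E, F, G} — all of the relation — so {A, B} is a candidate key.
{B, D}⁺ = {A, B, C, D, E, F, G} — all of the relation — so {B, D} is a candidate key.
{A, D, F}⁺ = {A, B, C, D, E, F, G} — all of the relation — so {A, D, F} is a candidate key.
{A, F, G}⁺ = {A, B, C, D, E, F, G} — all of the relation — so {A, F, G} is a candidate key.
These are minimal and exhaustive — every other superkey contains one of them.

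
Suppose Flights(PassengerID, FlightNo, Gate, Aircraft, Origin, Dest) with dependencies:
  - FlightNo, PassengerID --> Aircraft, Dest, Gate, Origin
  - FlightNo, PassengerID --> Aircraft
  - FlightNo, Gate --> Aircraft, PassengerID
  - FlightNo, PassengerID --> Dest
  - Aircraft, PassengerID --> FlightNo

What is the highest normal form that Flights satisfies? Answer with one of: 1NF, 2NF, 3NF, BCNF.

Candidate keys: {Aircraft, PassengerID}, {FlightNo, Gate}, {FlightNo, PassengerID}. Prime attributes: {Aircraft, FlightNo, Gate, PassengerID}.
Every FD has a superkey on the left, so the relation is in BCNF.

BCNF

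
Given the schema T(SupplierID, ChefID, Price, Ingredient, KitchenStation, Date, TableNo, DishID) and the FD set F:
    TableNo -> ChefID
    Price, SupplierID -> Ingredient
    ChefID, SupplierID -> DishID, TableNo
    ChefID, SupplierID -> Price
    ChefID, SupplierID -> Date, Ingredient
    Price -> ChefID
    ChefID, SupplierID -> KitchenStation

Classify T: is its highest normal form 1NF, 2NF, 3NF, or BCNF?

Candidate keys: {ChefID, SupplierID}, {Price, SupplierID}, {SupplierID, TableNo}. Prime attributes: {ChefID, Price, SupplierID, TableNo}.
For TableNo -> ChefID we have {TableNo}⁺ = {ChefID, TableNo}; {TableNo} is not a superkey, so BCNF fails.
But every attribute on its right side ({ChefID}) is prime, and the same holds for every other non-superkey FD, so 3NF still holds.

3NF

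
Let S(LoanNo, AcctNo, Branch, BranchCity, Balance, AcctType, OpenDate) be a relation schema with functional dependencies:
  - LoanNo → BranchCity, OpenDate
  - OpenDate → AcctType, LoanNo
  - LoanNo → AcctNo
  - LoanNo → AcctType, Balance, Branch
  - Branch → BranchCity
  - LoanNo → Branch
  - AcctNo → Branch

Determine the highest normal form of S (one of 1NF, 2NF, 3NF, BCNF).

Candidate keys: {LoanNo}, {OpenDate}. Prime attributes: {LoanNo, OpenDate}.
For Branch → BranchCity we have {Branch}⁺ = {Branch, BranchCity}; {Branch} is not a superkey, so BCNF fails.
Branch → BranchCity has non-prime {BranchCity} on the right and a non-superkey on the left, so 3NF fails.
All keys have size 1, which rules out partial dependencies — 2NF is satisfied.

2NF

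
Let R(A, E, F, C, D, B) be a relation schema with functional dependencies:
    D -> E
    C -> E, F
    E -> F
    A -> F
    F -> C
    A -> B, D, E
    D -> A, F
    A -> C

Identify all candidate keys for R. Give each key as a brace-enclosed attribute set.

{A}, {D}

{A}⁺ = {A, B, C, D, E, F}, which is every attribute, so {A} is a candidate key.
{D}⁺ = {A, B, C, D, E, F}, which is every attribute, so {D} is a candidate key.
No proper subset of any of these is a key, and no other minimal superkey exists.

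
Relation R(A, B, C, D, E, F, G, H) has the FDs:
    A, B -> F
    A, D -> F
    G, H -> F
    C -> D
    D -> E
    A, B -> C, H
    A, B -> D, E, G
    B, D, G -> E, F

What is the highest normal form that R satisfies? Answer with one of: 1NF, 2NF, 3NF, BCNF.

2NF

Candidate key: {A, B}. Prime attributes: {A, B}.
A, D -> F: {A, D}⁺ = {A, D, E, F}, which is not all of the attributes, so the left side is not a superkey — BCNF is violated.
A, D -> F determines the non-prime attribute {F} from a non-superkey — 3NF is violated.
No proper subset of a key has a non-prime attribute in its closure, so there is no partial dependency; 2NF holds.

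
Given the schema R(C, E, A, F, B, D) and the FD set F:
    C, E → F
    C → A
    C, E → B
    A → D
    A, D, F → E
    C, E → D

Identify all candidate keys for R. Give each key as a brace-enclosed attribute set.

{C, E}, {C, F}

{C} never appears on the right of any FD, so every key must include it.
{C, E}⁺ = {A, B, C, D, E, F}, which is every attribute, so {C, E} is a candidate key.
{C, F}⁺ = {A, B, C, D, E, F}, which is every attribute, so {C, F} is a candidate key.
Any other superkey properly contains one of these, so there are no further candidate keys.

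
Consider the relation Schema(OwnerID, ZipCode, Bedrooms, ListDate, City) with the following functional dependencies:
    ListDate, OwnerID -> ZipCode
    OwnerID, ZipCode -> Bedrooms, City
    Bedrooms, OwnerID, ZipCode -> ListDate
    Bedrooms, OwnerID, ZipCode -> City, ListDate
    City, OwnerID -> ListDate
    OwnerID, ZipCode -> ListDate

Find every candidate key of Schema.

{City, OwnerID}, {ListDate, OwnerID}, {OwnerID, ZipCode}

No FD produces {OwnerID}, so it must be in every candidate key.
{City, OwnerID} is a candidate key since {City, OwnerID}⁺ = {Bedrooms, City, ListDate, OwnerID, ZipCode} covers every attribute.
{ListDate, OwnerID} is a candidate key since {ListDate, OwnerID}⁺ = {Bedrooms, City, ListDate, OwnerID, ZipCode} covers every attribute.
{OwnerID, ZipCode} is a candidate key since {OwnerID, ZipCode}⁺ = {Bedrooms, City, ListDate, OwnerID, ZipCode} covers every attribute.
These are minimal and exhaustive — every other superkey contains one of them.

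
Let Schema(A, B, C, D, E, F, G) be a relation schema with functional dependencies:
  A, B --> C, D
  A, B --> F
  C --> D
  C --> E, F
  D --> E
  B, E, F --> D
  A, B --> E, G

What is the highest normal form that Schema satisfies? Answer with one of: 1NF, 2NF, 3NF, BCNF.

2NF

Candidate key: {A, B}. Prime attributes: {A, B}.
C --> D: {C}⁺ = {C, D, E, F}, which is not all of the attributes, so the left side is not a superkey — BCNF is violated.
C --> D has non-prime {D} on the right and a non-superkey on the left, so 3NF fails.
No proper subset of a key has a non-prime attribute in its closure, so there is no partial dependency; 2NF holds.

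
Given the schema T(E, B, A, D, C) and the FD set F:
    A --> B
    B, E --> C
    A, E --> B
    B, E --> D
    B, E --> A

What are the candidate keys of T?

{E} never appears on the right of any FD, so every key must include it.
{A, E}⁺ = {A, B, C, D, E}, which is every attribute, so {A, E} is a candidate key.
{B, E}⁺ = {A, B, C, D, E}, which is every attribute, so {B, E} is a candidate key.
Any other superkey properly contains one of these, so there are no further candidate keys.

{A, E}, {B, E}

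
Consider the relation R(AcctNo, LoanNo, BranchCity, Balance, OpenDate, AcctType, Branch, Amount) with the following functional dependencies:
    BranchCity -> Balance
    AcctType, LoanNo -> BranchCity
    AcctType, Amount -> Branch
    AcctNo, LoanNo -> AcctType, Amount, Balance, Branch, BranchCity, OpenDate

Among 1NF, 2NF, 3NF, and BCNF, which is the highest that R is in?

Candidate key: {AcctNo, LoanNo}. Prime attributes: {AcctNo, LoanNo}.
For BranchCity -> Balance we have {BranchCity}⁺ = {Balance, BranchCity}; {BranchCity} is not a superkey, so BCNF fails.
BranchCity -> Balance has non-prime {Balance} on the right and a non-superkey on the left, so 3NF fails.
No non-prime attribute depends on a proper subset of any candidate key, so 2NF holds.

2NF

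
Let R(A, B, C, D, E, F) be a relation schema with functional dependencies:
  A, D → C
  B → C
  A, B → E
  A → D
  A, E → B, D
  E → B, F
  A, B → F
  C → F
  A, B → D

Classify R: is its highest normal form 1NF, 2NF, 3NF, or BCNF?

1NF

Candidate keys: {A, B}, {A, E}. Prime attributes: {A, B, E}.
For A, D → C we have {A, D}⁺ = {A, C, D, F}; {A, D} is not a superkey, so BCNF fails.
A, D → C determines the non-prime attribute {C} from a non-superkey — 3NF is violated.
{A} is a proper subset of the key {A, B}, and {A}⁺ contains the non-prime attributes {C, D, F} — a partial dependency, so 2NF is violated.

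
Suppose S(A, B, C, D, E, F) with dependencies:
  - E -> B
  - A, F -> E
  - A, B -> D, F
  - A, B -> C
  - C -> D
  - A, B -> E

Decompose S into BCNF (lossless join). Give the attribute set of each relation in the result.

{A, C, E, F}; {B, E}; {C, D}

Candidate keys of the original relation: {A, B}, {A, E}, {A, F}.
In {A, B, C, D, E, F}, {E} is not a superkey ({E}⁺ restricted to this set is {B, E}), so split on E -> B into {B, E} and {A, C, D, E, F}.
{B, E} is in BCNF.
In {A, C, D, E, F}, {C} is not a superkey ({C}⁺ restricted to this set is {C, D}), so split on C -> D into {C, D} and {A, C, E, F}.
{C, D} is in BCNF.
{A, C, E, F} is in BCNF.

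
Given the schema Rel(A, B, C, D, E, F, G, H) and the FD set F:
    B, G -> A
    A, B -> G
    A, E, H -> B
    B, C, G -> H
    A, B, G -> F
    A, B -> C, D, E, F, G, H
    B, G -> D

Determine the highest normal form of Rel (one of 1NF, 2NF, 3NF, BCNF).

BCNF

Candidate keys: {A, B}, {A, E, H}, {B, G}. Prime attributes: {A, B, E, G, H}.
Each dependency's left side is a superkey — BCNF holds.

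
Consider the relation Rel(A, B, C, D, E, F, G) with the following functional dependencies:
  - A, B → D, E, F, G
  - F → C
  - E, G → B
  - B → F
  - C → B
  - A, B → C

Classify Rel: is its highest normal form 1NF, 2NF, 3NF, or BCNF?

3NF

Candidate keys: {A, B}, {A, C}, {A, E, G}, {A, F}. Prime attributes: {A, B, C, E, F, G}.
For F → C we have {F}⁺ = {B, C, F}; {F} is not a superkey, so BCNF fails.
Its right-hand attributes {C} are all prime, as are those of every other non-superkey FD — the relation is in 3NF.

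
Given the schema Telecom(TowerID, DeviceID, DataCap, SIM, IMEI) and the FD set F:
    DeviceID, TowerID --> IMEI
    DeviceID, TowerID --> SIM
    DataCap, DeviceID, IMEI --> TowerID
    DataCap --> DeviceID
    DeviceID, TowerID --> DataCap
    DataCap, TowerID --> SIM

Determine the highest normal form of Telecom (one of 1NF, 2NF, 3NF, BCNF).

3NF

Candidate keys: {DataCap, IMEI}, {DataCap, TowerID}, {DeviceID, TowerID}. Prime attributes: {DataCap, DeviceID, IMEI, TowerID}.
DataCap --> DeviceID breaks BCNF: {DataCap}⁺ = {DataCap, DeviceID}, so {DataCap} is not a superkey.
But every attribute on its right side ({DeviceID}) is prime, and the same holds for every other non-superkey FD, so 3NF still holds.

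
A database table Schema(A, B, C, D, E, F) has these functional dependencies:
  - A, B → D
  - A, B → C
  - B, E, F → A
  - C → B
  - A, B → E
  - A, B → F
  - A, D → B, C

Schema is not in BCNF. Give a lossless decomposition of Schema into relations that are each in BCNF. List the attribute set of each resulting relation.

Candidate keys of the original relation: {A, B}, {A, C}, {A, D}, {B, E, F}, {C, E, F}.
In {A, B, C, D, E, F}, {C} is not a superkey ({C}⁺ restricted to this set is {B, C}), so split on C → B into {B, C} and {A, C, D, E, F}.
{B, C} has no BCNF violation.
{A, C, D, E, F} has no BCNF violation.

{A, C, D, E, F}; {B, C}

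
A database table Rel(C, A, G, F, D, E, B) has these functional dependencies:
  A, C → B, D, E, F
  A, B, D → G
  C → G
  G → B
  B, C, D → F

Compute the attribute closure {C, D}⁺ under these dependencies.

{B, C, D, F, G}

Start with {C, D}.
C → G applies; add {G} → now {C, D, G}.
G → B applies; add {B} → now {B, C, D, G}.
B, C, D → F applies; add {F} → now {B, C, D, F, G}.
No further FD applies.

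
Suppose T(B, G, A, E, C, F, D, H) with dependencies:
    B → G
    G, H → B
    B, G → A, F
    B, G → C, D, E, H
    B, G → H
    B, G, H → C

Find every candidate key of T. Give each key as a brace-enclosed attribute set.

{B} is a candidate key since {B}⁺ = {A, B, C, D, E, F, G, H} covers every attribute.
{G, H} is a candidate key since {G, H}⁺ = {A, B, C, D, E, F, G, H} covers every attribute.
No proper subset of any of these is a key, and no other minimal superkey exists.

{B}, {G, H}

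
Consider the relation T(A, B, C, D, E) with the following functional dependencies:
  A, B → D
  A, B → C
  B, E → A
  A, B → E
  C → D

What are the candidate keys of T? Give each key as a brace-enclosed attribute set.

{A, B}, {B, E}

No FD produces {B}, so it must be in every candidate key.
{A, B} is a candidate key since {A, B}⁺ = {A, B, C, D, E} covers every attribute.
{B, E} is a candidate key since {B, E}⁺ = {A, B, C, D, E} covers every attribute.
Any other superkey properly contains one of these, so there are no further candidate keys.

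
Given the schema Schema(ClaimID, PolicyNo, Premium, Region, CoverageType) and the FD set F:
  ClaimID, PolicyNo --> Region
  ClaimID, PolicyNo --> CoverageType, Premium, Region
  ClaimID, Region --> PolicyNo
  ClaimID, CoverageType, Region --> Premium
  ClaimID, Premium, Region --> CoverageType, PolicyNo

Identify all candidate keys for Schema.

{ClaimID, PolicyNo}, {ClaimID, Region}

Attributes never on any right-hand side: {ClaimID} — every candidate key must contain it.
{ClaimID, PolicyNo} is a candidate key since {ClaimID, PolicyNo}⁺ = {ClaimID, CoverageType, PolicyNo, Premium, Region} covers every attribute.
{ClaimID, Region} is a candidate key since {ClaimID, Region}⁺ = {ClaimID, CoverageType, PolicyNo, Premium, Region} covers every attribute.
Any other superkey properly contains one of these, so there are no further candidate keys.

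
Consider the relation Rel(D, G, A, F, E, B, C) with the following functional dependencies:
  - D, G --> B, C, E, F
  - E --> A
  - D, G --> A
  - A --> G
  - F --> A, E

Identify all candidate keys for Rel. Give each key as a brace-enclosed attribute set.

{A, D}, {D, E}, {D, F}, {D, G}

Attributes never on any right-hand side: {D} — every candidate key must contain it.
{A, D}⁺ = {A, B, C, D, E, F, G} — all of the relation — so {A, D} is a candidate key.
{D, E}⁺ = {A, B, C, D, E, F, G} — all of the relation — so {D, E} is a candidate key.
{D, F}⁺ = {A, B, C, D, E, F, G} — all of the relation — so {D, F} is a candidate key.
{D, G}⁺ = {A, B, C, D, E, F, G} — all of the relation — so {D, G} is a candidate key.
No proper subset of any of these is a key, and no other minimal superkey exists.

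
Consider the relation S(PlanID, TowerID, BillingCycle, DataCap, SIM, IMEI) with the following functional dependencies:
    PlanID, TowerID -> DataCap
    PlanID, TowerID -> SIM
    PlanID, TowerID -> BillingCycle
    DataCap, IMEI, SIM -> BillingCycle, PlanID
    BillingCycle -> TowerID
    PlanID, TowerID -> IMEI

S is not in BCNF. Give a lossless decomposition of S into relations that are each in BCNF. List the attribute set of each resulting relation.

{BillingCycle, DataCap, IMEI, PlanID, SIM}; {BillingCycle, TowerID}

Candidate keys of the original relation: {BillingCycle, PlanID}, {DataCap, IMEI, SIM}, {PlanID, TowerID}.
{BillingCycle, DataCap, IMEI, PlanID, SIM, TowerID}: {BillingCycle} determines {BillingCycle, TowerID} here but is not a superkey — split on BillingCycle -> TowerID, giving {BillingCycle, TowerID} and {BillingCycle, DataCap, IMEI, PlanID, SIM}.
{BillingCycle, TowerID} has no BCNF violation.
{BillingCycle, DataCap, IMEI, PlanID, SIM} has no BCNF violation.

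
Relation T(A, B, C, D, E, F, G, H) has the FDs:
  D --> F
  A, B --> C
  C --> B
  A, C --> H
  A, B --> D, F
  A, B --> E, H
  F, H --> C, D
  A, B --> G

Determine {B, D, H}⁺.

{B, C, D, F, H}

Start with {B, D, H}.
D --> F applies; add {F} → now {B, D, F, H}.
F, H --> C, D applies; add {C} → now {B, C, D, F, H}.
No further FD applies.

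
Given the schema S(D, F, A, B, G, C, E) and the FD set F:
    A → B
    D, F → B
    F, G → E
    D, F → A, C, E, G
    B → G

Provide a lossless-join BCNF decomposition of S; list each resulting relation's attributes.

{A, B}; {A, C, D, F}; {A, E, F}; {B, G}

Candidate key of the original relation: {D, F}.
In {A, B, C, D, E, F, G}, {A} is not a superkey ({A}⁺ restricted to this set is {A, B, G}), so split on A → B, G into {A, B, G} and {A, C, D, E, F}.
In {A, B, G}, {B} is not a superkey ({B}⁺ restricted to this set is {B, G}), so split on B → G into {B, G} and {A, B}.
{B, G} has no BCNF violation.
{A, B} has no BCNF violation.
In {A, C, D, E, F}, {A, F} is not a superkey ({A, F}⁺ restricted to this set is {A, E, F}), so split on A, F → E into {A, E, F} and {A, C, D, F}.
{A, E, F} has no BCNF violation.
{A, C, D, F} has no BCNF violation.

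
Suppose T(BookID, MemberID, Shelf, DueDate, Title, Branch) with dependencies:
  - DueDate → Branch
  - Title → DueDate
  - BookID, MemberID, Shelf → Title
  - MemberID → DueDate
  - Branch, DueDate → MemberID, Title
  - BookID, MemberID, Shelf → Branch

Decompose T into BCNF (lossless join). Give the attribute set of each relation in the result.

{BookID, DueDate, Shelf}; {Branch, DueDate, MemberID, Title}

Candidate keys of the original relation: {BookID, DueDate, Shelf}, {BookID, MemberID, Shelf}, {BookID, Shelf, Title}.
In {BookID, Branch, DueDate, MemberID, Shelf, Title}, {DueDate} is not a superkey ({DueDate}⁺ restricted to this set is {Branch, DueDate, MemberID, Title}), so split on DueDate → Branch, MemberID, Title into {Branch, DueDate, MemberID, Title} and {BookID, DueDate, Shelf}.
{Branch, DueDate, MemberID, Title} is in BCNF.
{BookID, DueDate, Shelf} is in BCNF.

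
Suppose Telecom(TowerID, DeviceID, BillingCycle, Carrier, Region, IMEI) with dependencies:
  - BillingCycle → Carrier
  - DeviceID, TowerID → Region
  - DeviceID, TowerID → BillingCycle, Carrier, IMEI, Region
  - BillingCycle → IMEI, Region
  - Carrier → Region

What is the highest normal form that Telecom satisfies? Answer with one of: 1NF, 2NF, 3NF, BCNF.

2NF

Candidate key: {DeviceID, TowerID}. Prime attributes: {DeviceID, TowerID}.
For BillingCycle → Carrier we have {BillingCycle}⁺ = {BillingCycle, Carrier, IMEI, Region}; {BillingCycle} is not a superkey, so BCNF fails.
BillingCycle → Carrier has non-prime {Carrier} on the right and a non-superkey on the left, so 3NF fails.
No proper subset of a key has a non-prime attribute in its closure, so there is no partial dependency; 2NF holds.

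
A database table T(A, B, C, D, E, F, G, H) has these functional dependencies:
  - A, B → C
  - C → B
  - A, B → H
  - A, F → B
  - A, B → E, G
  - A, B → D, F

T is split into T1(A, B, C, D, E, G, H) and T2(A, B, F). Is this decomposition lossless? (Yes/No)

Common attributes: {A, B}; their closure is {A, B, C, D, E, F, G, H}.
This includes all of T1, so the common attributes are a superkey of T1 — the join is lossless.

Yes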